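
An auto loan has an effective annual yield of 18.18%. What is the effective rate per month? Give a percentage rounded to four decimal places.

The per-month rate i satisfies (1 + i)^12 = 1 + 0.1818.
i = 1.1818^(1/12) − 1 = 0.0140172 = 1.4017%.

1.4017%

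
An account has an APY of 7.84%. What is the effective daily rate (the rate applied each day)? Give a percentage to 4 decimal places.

The per-day rate i satisfies (1 + i)^365 = 1 + 0.0784.
i = 1.0784^(1/365) − 1 = 0.0002068 = 0.0207%.

0.0207%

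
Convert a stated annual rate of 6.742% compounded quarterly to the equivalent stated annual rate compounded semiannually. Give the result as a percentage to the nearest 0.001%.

6.799%

EAR = (1 + 0.06742/4)^4 − 1 = 0.069144.
Solve (1 + r/2)^2 = 1.069144: r/2 = 1.069144^(1/2) − 1 = 0.033994, so r = 0.067988 = 6.799%.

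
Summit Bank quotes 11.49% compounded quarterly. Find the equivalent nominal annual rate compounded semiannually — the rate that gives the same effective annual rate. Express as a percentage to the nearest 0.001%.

11.655%

EAR = (1 + 0.1149/4)^4 − 1 = 0.119946.
Solve (1 + r/2)^2 = 1.119946: r/2 = 1.119946^(1/2) − 1 = 0.058275, so r = 0.116550 = 11.655%.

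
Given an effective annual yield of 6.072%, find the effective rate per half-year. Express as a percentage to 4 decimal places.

2.9913%

The per-half-year rate i satisfies (1 + i)^2 = 1 + 0.06072.
i = 1.06072^(1/2) − 1 = 0.0299126 = 2.9913%.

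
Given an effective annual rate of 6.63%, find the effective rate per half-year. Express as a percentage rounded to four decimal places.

The per-half-year rate i satisfies (1 + i)^2 = 1 + 0.0663.
i = 1.0663^(1/2) − 1 = 0.0326180 = 3.2618%.

3.2618%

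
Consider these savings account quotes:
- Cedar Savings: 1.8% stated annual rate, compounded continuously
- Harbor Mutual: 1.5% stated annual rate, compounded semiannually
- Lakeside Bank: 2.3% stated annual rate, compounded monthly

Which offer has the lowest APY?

Cedar Savings: e^0.018 − 1 = 1.816%
Harbor Mutual: (1 + 0.015/2)^2 − 1 = 1.506%
Lakeside Bank: (1 + 0.023/12)^12 − 1 = 2.324%
The lowest effective annual rate is Harbor Mutual at 1.506%.

Harbor Mutual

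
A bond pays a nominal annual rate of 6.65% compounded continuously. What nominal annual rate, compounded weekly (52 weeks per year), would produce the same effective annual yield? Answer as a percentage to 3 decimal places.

EAR under continuous compounding: e^0.0665 − 1 = 0.068761.
Solve (1 + r/52)^52 = 1.068761: r/52 = 1.068761^(1/52) − 1 = 0.001280, so r = 0.066543 = 6.654%.

6.654%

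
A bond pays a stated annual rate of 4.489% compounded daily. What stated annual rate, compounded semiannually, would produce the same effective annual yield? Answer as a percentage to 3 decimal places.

EAR = (1 + 0.04489/365)^365 − 1 = 0.045910.
Solve (1 + r/2)^2 = 1.045910: r/2 = 1.045910^(1/2) − 1 = 0.022697, so r = 0.045395 = 4.539%.

4.539%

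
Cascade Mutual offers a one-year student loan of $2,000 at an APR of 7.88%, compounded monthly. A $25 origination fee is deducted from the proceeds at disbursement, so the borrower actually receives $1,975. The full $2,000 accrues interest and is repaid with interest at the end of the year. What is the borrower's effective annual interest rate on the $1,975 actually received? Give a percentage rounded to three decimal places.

9.540%

Amount owed after one year: 2,000 × (1 + 0.0788/12)^12 = 2,000 × 1.081709 = $2,163.42.
Effective rate on net proceeds: 2,163.42 / 1,975 − 1 = 0.095402 = 9.540%.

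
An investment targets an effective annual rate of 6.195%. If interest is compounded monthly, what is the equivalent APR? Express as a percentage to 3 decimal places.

(1 + r/12)^12 − 1 = 0.06195, so 1 + r/12 = 1.06195^(1/12).
r/12 = 0.005021, so r = 0.060258 = 6.026%.

6.026%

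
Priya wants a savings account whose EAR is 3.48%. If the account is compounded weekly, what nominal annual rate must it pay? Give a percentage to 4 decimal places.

(1 + r/52)^52 − 1 = 0.0348, so 1 + r/52 = 1.0348^(1/52).
r/52 = 0.000658, so r = 0.034219 = 3.4219%.

3.4219%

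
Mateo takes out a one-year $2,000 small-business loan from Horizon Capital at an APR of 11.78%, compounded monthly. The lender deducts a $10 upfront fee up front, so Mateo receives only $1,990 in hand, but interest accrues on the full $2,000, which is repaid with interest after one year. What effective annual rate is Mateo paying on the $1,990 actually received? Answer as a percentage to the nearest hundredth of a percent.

Amount owed after one year: 2,000 × (1 + 0.1178/12)^12 = 2,000 × 1.124373 = $2,248.75.
Effective rate on net proceeds: 2,248.75 / 1,990 − 1 = 0.130023 = 13.00%.

13.00%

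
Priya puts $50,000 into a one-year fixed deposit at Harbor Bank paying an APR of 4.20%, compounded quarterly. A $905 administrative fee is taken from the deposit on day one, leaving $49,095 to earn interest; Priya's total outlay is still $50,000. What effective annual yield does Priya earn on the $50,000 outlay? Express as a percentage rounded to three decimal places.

Value after one year: 49,095 × (1 + 0.0420/4)^4 = 49,095 × 1.042666 = $51,189.69.
Effective yield on the $50,000 outlay: 51,189.69 / 50,000 − 1 = 0.023794 = 2.379%.

2.379%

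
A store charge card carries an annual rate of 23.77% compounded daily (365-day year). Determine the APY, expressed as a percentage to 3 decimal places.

EAR = (1 + 0.2377/365)^365 − 1.
= 1.268231 − 1 = 26.823%.

26.823%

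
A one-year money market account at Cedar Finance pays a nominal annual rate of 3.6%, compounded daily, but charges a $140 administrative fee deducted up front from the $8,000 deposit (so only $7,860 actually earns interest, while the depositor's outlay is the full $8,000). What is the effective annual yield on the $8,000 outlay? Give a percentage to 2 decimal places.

1.85%

Value after one year: 7,860 × (1 + 0.036/365)^365 = 7,860 × 1.036654 = $8,148.10.
Effective yield on the $8,000 outlay: 8,148.10 / 8,000 − 1 = 0.018513 = 1.85%.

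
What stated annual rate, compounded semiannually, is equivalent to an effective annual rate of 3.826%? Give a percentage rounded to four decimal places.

3.7901%

(1 + r/2)^2 − 1 = 0.03826, so 1 + r/2 = 1.03826^(1/2).
r/2 = 0.018950, so r = 0.037901 = 3.7901%.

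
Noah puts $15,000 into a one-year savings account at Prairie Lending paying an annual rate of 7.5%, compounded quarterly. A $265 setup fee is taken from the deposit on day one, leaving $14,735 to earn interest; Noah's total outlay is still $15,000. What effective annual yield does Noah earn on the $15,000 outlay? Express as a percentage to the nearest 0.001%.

5.811%

Value after one year: 14,735 × (1 + 0.075/4)^4 = 14,735 × 1.077136 = $15,871.60.
Effective yield on the $15,000 outlay: 15,871.60 / 15,000 − 1 = 0.058106 = 5.811%.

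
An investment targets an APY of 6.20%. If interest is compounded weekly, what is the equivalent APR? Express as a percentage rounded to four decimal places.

(1 + r/52)^52 − 1 = 0.0620, so 1 + r/52 = 1.0620^(1/52).
r/52 = 0.001157, so r = 0.060189 = 6.0189%.

6.0189%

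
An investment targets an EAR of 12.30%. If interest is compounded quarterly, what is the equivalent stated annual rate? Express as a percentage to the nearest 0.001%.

(1 + r/4)^4 − 1 = 0.1230, so 1 + r/4 = 1.1230^(1/4).
r/4 = 0.029426, so r = 0.117702 = 11.770%.

11.770%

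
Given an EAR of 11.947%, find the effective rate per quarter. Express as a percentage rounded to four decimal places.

The per-quarter rate i satisfies (1 + i)^4 = 1 + 0.11947.
i = 1.11947^(1/4) − 1 = 0.0286156 = 2.8616%.

2.8616%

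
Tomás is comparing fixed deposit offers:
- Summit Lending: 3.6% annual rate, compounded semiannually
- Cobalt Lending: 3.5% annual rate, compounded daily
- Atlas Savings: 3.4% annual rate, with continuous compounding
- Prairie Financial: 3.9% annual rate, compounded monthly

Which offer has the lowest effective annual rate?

Summit Lending: (1 + 0.036/2)^2 − 1 = 3.632%
Cobalt Lending: (1 + 0.035/365)^365 − 1 = 3.562%
Atlas Savings: e^0.034 − 1 = 3.458%
Prairie Financial: (1 + 0.039/12)^12 − 1 = 3.970%
The lowest effective annual rate is Atlas Savings at 3.458%.

Atlas Savings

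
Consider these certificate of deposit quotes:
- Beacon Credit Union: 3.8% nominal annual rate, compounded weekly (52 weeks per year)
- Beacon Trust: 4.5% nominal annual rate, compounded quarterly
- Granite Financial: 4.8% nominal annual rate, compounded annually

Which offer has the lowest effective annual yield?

Beacon Credit Union

Beacon Credit Union: (1 + 0.038/52)^52 − 1 = 3.872%
Beacon Trust: (1 + 0.045/4)^4 − 1 = 4.577%
Granite Financial: compounded annually, EAR = 4.800%
The lowest effective annual rate is Beacon Credit Union at 3.872%.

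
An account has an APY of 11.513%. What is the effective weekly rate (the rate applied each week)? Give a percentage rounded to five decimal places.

The per-week rate i satisfies (1 + i)^52 = 1 + 0.11513.
i = 1.11513^(1/52) − 1 = 0.0020978 = 0.20978%.

0.20978%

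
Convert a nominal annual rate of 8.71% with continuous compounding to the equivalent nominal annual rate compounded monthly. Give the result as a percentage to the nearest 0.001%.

8.742%

EAR under continuous compounding: e^0.0871 − 1 = 0.091006.
Solve (1 + r/12)^12 = 1.091006: r/12 = 1.091006^(1/12) − 1 = 0.007285, so r = 0.087417 = 8.742%.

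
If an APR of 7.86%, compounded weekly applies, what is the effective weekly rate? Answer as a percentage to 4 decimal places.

0.1512%

With a nominal annual rate compounded weekly, the periodic rate is the nominal rate divided by 52.
i = 0.0786 / 52 = 0.0015115 = 0.1512%.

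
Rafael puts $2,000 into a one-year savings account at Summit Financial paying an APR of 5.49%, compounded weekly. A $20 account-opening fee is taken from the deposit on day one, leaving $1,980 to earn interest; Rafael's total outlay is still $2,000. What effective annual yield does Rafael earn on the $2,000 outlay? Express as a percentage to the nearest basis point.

Value after one year: 1,980 × (1 + 0.0549/52)^52 = 1,980 × 1.056404 = $2,091.68.
Effective yield on the $2,000 outlay: 2,091.68 / 2,000 − 1 = 0.045840 = 4.58%.

4.58%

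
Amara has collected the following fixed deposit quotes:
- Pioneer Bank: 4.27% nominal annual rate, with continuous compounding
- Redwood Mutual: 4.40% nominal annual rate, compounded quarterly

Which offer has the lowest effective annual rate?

Pioneer Bank

Pioneer Bank: e^0.0427 − 1 = 4.362%
Redwood Mutual: (1 + 0.0440/4)^4 − 1 = 4.473%
The lowest effective annual rate is Pioneer Bank at 4.362%.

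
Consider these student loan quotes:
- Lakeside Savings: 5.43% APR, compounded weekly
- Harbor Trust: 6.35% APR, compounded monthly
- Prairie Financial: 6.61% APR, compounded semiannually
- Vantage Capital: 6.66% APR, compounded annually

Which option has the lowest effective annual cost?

Lakeside Savings: (1 + 0.0543/52)^52 − 1 = 5.577%
Harbor Trust: (1 + 0.0635/12)^12 − 1 = 6.538%
Prairie Financial: (1 + 0.0661/2)^2 − 1 = 6.719%
Vantage Capital: compounded annually, EAR = 6.660%
The lowest effective annual rate is Lakeside Savings at 5.577%.

Lakeside Savings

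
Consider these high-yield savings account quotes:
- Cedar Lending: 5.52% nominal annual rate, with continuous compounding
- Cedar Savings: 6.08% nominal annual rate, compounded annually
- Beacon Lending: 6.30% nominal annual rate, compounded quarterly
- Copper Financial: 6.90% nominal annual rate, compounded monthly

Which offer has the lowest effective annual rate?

Cedar Lending: e^0.0552 − 1 = 5.675%
Cedar Savings: compounded annually, EAR = 6.080%
Beacon Lending: (1 + 0.0630/4)^4 − 1 = 6.450%
Copper Financial: (1 + 0.0690/12)^12 − 1 = 7.122%
The lowest effective annual rate is Cedar Lending at 5.675%.

Cedar Lending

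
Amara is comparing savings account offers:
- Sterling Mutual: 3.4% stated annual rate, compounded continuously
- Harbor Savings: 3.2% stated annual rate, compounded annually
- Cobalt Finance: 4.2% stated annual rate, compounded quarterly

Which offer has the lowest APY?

Harbor Savings

Sterling Mutual: e^0.034 − 1 = 3.458%
Harbor Savings: compounded annually, EAR = 3.200%
Cobalt Finance: (1 + 0.042/4)^4 − 1 = 4.267%
The lowest effective annual rate is Harbor Savings at 3.200%.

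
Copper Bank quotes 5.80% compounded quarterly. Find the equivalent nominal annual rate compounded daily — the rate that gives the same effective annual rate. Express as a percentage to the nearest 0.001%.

5.759%

EAR = (1 + 0.0580/4)^4 − 1 = 0.059274.
Solve (1 + r/365)^365 = 1.059274: r/365 = 1.059274^(1/365) − 1 = 0.000158, so r = 0.057588 = 5.759%.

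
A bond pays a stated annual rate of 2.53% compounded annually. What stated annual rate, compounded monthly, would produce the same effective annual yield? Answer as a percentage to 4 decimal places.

2.5011%

Compounded annually, EAR = nominal = 0.025300.
Solve (1 + r/12)^12 = 1.025300: r/12 = 1.025300^(1/12) − 1 = 0.002084, so r = 0.025011 = 2.5011%.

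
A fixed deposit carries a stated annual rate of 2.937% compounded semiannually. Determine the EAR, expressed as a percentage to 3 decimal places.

2.959%

EAR = (1 + 0.02937/2)^2 − 1.
= (1 + 0.014685)^2 − 1 = 1.029586 − 1 = 2.959%.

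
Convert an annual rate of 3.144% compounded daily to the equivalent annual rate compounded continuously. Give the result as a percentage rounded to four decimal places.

3.1439%

EAR = (1 + 0.03144/365)^365 − 1 = 0.031938.
Equivalent continuous rate: r = ln(1 + 0.031938) = 0.031439 = 3.1439%.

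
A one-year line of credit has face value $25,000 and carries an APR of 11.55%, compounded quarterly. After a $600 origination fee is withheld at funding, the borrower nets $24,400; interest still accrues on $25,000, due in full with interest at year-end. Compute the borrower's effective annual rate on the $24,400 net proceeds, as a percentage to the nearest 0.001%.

14.816%

Amount owed after one year: 25,000 × (1 + 0.1155/4)^4 = 25,000 × 1.120600 = $28,014.99.
Effective rate on net proceeds: 28,014.99 / 24,400 − 1 = 0.148155 = 14.816%.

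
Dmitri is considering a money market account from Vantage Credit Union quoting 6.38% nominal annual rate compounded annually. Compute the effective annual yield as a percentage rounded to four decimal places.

Annual compounding means the effective rate equals the nominal rate: 6.3800%.

6.3800%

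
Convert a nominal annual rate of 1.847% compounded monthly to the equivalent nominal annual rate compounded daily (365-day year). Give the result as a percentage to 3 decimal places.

1.846%

EAR = (1 + 0.01847/12)^12 − 1 = 0.018627.
Solve (1 + r/365)^365 = 1.018627: r/365 = 1.018627^(1/365) − 1 = 0.000051, so r = 0.018456 = 1.846%.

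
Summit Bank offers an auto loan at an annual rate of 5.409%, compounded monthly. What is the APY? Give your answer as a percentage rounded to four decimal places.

EAR = (1 + 0.05409/12)^12 − 1.
= 1.055451 − 1 = 5.5451%.

5.5451%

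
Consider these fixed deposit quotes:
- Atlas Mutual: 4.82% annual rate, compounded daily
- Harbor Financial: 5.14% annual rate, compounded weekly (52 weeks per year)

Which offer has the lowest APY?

Atlas Mutual

Atlas Mutual: (1 + 0.0482/365)^365 − 1 = 4.938%
Harbor Financial: (1 + 0.0514/52)^52 − 1 = 5.272%
The lowest effective annual rate is Atlas Mutual at 4.938%.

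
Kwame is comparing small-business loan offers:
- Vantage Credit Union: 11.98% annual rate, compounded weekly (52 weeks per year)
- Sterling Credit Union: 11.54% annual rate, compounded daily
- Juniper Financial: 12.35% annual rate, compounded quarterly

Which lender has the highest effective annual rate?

Vantage Credit Union: (1 + 0.1198/52)^52 − 1 = 12.712%
Sterling Credit Union: (1 + 0.1154/365)^365 − 1 = 12.230%
Juniper Financial: (1 + 0.1235/4)^4 − 1 = 12.934%
The highest effective annual rate is Juniper Financial at 12.934%.

Juniper Financial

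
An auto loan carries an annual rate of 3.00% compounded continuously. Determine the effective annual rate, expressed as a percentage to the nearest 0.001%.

With continuous compounding, EAR = e^0.0300 − 1.
e^0.0300 = 1.030455, so EAR = 0.030455 = 3.045%.

3.045%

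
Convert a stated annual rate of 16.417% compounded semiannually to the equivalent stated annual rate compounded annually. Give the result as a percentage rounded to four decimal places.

17.0908%

EAR = (1 + 0.16417/2)^2 − 1 = 0.170908.
Compounded annually, the equivalent nominal rate is the EAR itself: 17.0908%.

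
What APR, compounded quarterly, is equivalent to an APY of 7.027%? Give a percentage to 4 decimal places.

(1 + r/4)^4 − 1 = 0.07027, so 1 + r/4 = 1.07027^(1/4).
r/4 = 0.017123, so r = 0.068491 = 6.8491%.

6.8491%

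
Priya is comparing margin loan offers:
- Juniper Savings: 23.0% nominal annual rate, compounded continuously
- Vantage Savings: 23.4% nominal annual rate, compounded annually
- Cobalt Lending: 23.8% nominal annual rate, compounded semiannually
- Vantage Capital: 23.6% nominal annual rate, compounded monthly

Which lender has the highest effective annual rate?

Juniper Savings: e^0.230 − 1 = 25.860%
Vantage Savings: compounded annually, EAR = 23.400%
Cobalt Lending: (1 + 0.238/2)^2 − 1 = 25.216%
Vantage Capital: (1 + 0.236/12)^12 − 1 = 26.328%
The highest effective annual rate is Vantage Capital at 26.328%.

Vantage Capital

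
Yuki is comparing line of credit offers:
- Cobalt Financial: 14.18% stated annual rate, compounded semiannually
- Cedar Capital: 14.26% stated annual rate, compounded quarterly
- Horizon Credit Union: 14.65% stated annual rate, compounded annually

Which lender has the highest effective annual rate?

Cobalt Financial: (1 + 0.1418/2)^2 − 1 = 14.683%
Cedar Capital: (1 + 0.1426/4)^4 − 1 = 15.041%
Horizon Credit Union: compounded annually, EAR = 14.650%
The highest effective annual rate is Cedar Capital at 15.041%.

Cedar Capital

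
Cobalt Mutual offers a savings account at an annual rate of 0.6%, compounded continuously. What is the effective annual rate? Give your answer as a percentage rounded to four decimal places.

0.6018%

With continuous compounding, EAR = e^0.006 − 1.
e^0.006 = 1.006018, so EAR = 0.006018 = 0.6018%.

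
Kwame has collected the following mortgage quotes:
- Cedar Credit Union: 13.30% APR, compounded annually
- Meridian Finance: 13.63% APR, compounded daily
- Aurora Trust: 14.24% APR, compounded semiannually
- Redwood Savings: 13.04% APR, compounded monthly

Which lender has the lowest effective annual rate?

Cedar Credit Union: compounded annually, EAR = 13.300%
Meridian Finance: (1 + 0.1363/365)^365 − 1 = 14.600%
Aurora Trust: (1 + 0.1424/2)^2 − 1 = 14.747%
Redwood Savings: (1 + 0.1304/12)^12 − 1 = 13.848%
The lowest effective annual rate is Cedar Credit Union at 13.300%.

Cedar Credit Union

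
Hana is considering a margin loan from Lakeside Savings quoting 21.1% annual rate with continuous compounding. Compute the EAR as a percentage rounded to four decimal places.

23.4912%

With continuous compounding, EAR = e^0.211 − 1.
e^0.211 = 1.234912, so EAR = 0.234912 = 23.4912%.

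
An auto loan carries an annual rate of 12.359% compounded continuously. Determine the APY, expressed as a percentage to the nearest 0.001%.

13.155%

With continuous compounding, EAR = e^0.12359 − 1.
e^0.12359 = 1.131552, so EAR = 0.131552 = 13.155%.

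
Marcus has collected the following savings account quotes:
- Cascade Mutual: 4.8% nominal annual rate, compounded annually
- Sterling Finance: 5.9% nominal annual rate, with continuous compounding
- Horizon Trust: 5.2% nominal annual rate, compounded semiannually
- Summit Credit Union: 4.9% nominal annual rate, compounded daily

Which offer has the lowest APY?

Cascade Mutual: compounded annually, EAR = 4.800%
Sterling Finance: e^0.059 − 1 = 6.078%
Horizon Trust: (1 + 0.052/2)^2 − 1 = 5.268%
Summit Credit Union: (1 + 0.049/365)^365 − 1 = 5.022%
The lowest effective annual rate is Cascade Mutual at 4.800%.

Cascade Mutual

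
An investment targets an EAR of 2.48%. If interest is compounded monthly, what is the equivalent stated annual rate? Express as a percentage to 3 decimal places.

2.452%

(1 + r/12)^12 − 1 = 0.0248, so 1 + r/12 = 1.0248^(1/12).
r/12 = 0.002044, so r = 0.024522 = 2.452%.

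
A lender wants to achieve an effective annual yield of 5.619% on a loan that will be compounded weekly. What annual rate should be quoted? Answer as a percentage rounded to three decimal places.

(1 + r/52)^52 − 1 = 0.05619, so 1 + r/52 = 1.05619^(1/52).
r/52 = 0.001052, so r = 0.054697 = 5.470%.

5.470%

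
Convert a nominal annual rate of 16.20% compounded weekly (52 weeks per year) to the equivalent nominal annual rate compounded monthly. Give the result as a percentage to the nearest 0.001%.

16.284%

EAR = (1 + 0.1620/52)^52 − 1 = 0.175564.
Solve (1 + r/12)^12 = 1.175564: r/12 = 1.175564^(1/12) − 1 = 0.013570, so r = 0.162843 = 16.284%.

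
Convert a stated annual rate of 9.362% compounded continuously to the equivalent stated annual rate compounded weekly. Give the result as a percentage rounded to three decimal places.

EAR under continuous compounding: e^0.09362 − 1 = 0.098142.
Solve (1 + r/52)^52 = 1.098142: r/52 = 1.098142^(1/52) − 1 = 0.001802, so r = 0.093704 = 9.370%.

9.370%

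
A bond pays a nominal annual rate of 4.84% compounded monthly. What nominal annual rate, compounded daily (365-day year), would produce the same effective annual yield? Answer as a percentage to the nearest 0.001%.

EAR = (1 + 0.0484/12)^12 − 1 = 0.049488.
Solve (1 + r/365)^365 = 1.049488: r/365 = 1.049488^(1/365) − 1 = 0.000132, so r = 0.048306 = 4.831%.

4.831%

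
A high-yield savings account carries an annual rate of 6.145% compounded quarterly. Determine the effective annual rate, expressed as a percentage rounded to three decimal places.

6.288%

EAR = (1 + 0.06145/4)^4 − 1.
= (1 + 0.015362)^4 − 1 = 1.062881 − 1 = 6.288%.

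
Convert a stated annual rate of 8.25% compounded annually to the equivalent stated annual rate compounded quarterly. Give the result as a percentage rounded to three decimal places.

8.006%

Compounded annually, EAR = nominal = 0.082500.
Solve (1 + r/4)^4 = 1.082500: r/4 = 1.082500^(1/4) − 1 = 0.020016, so r = 0.080064 = 8.006%.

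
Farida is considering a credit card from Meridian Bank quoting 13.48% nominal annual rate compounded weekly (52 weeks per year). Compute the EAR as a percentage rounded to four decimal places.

14.4108%

EAR = (1 + 0.1348/52)^52 − 1.
= (1 + 0.002592)^52 − 1 = 1.144108 − 1 = 14.4108%.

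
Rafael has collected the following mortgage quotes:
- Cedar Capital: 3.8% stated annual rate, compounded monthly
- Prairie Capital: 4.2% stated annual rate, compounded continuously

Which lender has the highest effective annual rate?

Prairie Capital

Cedar Capital: (1 + 0.038/12)^12 − 1 = 3.867%
Prairie Capital: e^0.042 − 1 = 4.289%
The highest effective annual rate is Prairie Capital at 4.289%.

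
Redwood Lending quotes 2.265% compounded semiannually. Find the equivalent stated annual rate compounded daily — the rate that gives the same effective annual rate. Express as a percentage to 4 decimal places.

EAR = (1 + 0.02265/2)^2 − 1 = 0.022778.
Solve (1 + r/365)^365 = 1.022778: r/365 = 1.022778^(1/365) − 1 = 0.000062, so r = 0.022523 = 2.2523%.

2.2523%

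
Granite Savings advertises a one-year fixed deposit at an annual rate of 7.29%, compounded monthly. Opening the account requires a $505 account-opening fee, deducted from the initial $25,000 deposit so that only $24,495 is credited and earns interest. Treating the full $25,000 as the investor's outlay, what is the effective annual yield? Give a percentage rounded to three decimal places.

5.366%

Value after one year: 24,495 × (1 + 0.0729/12)^12 = 24,495 × 1.075386 = $26,341.57.
Effective yield on the $25,000 outlay: 26,341.57 / 25,000 − 1 = 0.053663 = 5.366%.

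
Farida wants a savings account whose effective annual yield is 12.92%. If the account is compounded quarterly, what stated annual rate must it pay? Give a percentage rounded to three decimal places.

12.337%

(1 + r/4)^4 − 1 = 0.1292, so 1 + r/4 = 1.1292^(1/4).
r/4 = 0.030843, so r = 0.123374 = 12.337%.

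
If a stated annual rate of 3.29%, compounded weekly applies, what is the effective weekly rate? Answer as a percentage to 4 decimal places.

With a nominal annual rate compounded weekly, the periodic rate is the nominal rate divided by 52.
i = 0.0329 / 52 = 0.0006327 = 0.0633%.

0.0633%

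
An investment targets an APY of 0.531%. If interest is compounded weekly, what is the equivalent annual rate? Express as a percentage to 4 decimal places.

(1 + r/52)^52 − 1 = 0.00531, so 1 + r/52 = 1.00531^(1/52).
r/52 = 0.000102, so r = 0.005296 = 0.5296%.

0.5296%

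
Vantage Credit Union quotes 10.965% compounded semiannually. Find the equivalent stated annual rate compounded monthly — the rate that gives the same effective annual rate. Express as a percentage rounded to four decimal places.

10.7226%

EAR = (1 + 0.10965/2)^2 − 1 = 0.112656.
Solve (1 + r/12)^12 = 1.112656: r/12 = 1.112656^(1/12) − 1 = 0.008935, so r = 0.107226 = 10.7226%.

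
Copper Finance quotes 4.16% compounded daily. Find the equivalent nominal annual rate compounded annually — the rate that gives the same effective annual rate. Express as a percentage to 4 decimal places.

4.2475%

EAR = (1 + 0.0416/365)^365 − 1 = 0.042475.
Compounded annually, the equivalent nominal rate is the EAR itself: 4.2475%.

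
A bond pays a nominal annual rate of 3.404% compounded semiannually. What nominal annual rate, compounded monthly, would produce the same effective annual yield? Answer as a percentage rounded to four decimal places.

3.3801%

EAR = (1 + 0.03404/2)^2 − 1 = 0.034330.
Solve (1 + r/12)^12 = 1.034330: r/12 = 1.034330^(1/12) − 1 = 0.002817, so r = 0.033801 = 3.3801%.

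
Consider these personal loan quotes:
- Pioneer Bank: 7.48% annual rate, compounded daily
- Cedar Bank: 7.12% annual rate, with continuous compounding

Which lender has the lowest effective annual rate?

Pioneer Bank: (1 + 0.0748/365)^365 − 1 = 7.766%
Cedar Bank: e^0.0712 − 1 = 7.380%
The lowest effective annual rate is Cedar Bank at 7.380%.

Cedar Bank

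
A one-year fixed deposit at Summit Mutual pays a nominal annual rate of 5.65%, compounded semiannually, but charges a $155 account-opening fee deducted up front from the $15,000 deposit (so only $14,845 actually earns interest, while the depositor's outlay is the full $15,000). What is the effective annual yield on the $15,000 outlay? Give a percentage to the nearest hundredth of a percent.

Value after one year: 14,845 × (1 + 0.0565/2)^2 = 14,845 × 1.057298 = $15,695.59.
Effective yield on the $15,000 outlay: 15,695.59 / 15,000 − 1 = 0.046373 = 4.64%.

4.64%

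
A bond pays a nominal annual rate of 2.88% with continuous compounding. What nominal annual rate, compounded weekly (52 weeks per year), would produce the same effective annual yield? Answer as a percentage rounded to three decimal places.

EAR under continuous compounding: e^0.0288 − 1 = 0.029219.
Solve (1 + r/52)^52 = 1.029219: r/52 = 1.029219^(1/52) − 1 = 0.000554, so r = 0.028808 = 2.881%.

2.881%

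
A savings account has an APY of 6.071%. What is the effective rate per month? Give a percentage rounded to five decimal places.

0.49236%

The per-month rate i satisfies (1 + i)^12 = 1 + 0.06071.
i = 1.06071^(1/12) − 1 = 0.0049236 = 0.49236%.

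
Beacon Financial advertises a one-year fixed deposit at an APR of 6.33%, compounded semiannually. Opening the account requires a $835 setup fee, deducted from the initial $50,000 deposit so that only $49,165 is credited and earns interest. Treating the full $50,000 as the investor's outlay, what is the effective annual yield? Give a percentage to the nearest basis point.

4.65%

Value after one year: 49,165 × (1 + 0.0633/2)^2 = 49,165 × 1.064302 = $52,326.39.
Effective yield on the $50,000 outlay: 52,326.39 / 50,000 − 1 = 0.046528 = 4.65%.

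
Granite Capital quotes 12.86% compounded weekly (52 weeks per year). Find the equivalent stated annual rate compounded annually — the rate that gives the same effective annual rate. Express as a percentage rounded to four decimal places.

13.7055%

EAR = (1 + 0.1286/52)^52 − 1 = 0.137055.
Compounded annually, the equivalent nominal rate is the EAR itself: 13.7055%.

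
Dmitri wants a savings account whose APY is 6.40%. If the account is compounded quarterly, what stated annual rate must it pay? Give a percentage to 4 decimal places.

6.2519%

(1 + r/4)^4 − 1 = 0.0640, so 1 + r/4 = 1.0640^(1/4).
r/4 = 0.015630, so r = 0.062519 = 6.2519%.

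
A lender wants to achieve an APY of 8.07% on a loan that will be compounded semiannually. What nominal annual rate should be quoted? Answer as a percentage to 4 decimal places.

(1 + r/2)^2 − 1 = 0.0807, so 1 + r/2 = 1.0807^(1/2).
r/2 = 0.039567, so r = 0.079134 = 7.9134%.

7.9134%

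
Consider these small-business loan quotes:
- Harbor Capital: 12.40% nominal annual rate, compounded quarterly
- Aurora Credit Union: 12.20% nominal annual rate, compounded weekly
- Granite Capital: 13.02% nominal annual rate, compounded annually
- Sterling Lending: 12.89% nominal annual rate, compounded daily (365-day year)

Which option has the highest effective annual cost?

Sterling Lending

Harbor Capital: (1 + 0.1240/4)^4 − 1 = 12.989%
Aurora Credit Union: (1 + 0.1220/52)^52 − 1 = 12.959%
Granite Capital: compounded annually, EAR = 13.020%
Sterling Lending: (1 + 0.1289/365)^365 − 1 = 13.755%
The highest effective annual rate is Sterling Lending at 13.755%.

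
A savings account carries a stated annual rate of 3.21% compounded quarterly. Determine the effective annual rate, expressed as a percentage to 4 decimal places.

3.2488%

EAR = (1 + 0.0321/4)^4 − 1.
= (1 + 0.008025)^4 − 1 = 1.032488 − 1 = 3.2488%.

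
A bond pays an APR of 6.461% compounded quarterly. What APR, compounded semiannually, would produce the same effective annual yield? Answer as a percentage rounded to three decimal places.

EAR = (1 + 0.06461/4)^4 − 1 = 0.066192.
Solve (1 + r/2)^2 = 1.066192: r/2 = 1.066192^(1/2) − 1 = 0.032566, so r = 0.065132 = 6.513%.

6.513%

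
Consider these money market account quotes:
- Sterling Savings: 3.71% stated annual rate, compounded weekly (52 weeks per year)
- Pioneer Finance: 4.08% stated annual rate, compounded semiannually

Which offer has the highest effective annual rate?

Sterling Savings: (1 + 0.0371/52)^52 − 1 = 3.778%
Pioneer Finance: (1 + 0.0408/2)^2 − 1 = 4.122%
The highest effective annual rate is Pioneer Finance at 4.122%.

Pioneer Finance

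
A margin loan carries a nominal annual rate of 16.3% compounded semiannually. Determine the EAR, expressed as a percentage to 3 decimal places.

EAR = (1 + 0.163/2)^2 − 1.
= (1 + 0.081500)^2 − 1 = 1.169642 − 1 = 16.964%.

16.964%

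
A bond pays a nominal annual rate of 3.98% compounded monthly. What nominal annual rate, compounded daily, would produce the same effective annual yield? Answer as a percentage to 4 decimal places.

EAR = (1 + 0.0398/12)^12 − 1 = 0.040534.
Solve (1 + r/365)^365 = 1.040534: r/365 = 1.040534^(1/365) − 1 = 0.000109, so r = 0.039736 = 3.9736%.

3.9736%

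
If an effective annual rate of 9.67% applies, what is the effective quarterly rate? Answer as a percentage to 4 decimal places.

2.3345%

The per-quarter rate i satisfies (1 + i)^4 = 1 + 0.0967.
i = 1.0967^(1/4) − 1 = 0.0233447 = 2.3345%.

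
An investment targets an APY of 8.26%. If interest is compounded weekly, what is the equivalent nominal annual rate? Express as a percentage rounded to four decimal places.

(1 + r/52)^52 − 1 = 0.0826, so 1 + r/52 = 1.0826^(1/52).
r/52 = 0.001527, so r = 0.079426 = 7.9426%.

7.9426%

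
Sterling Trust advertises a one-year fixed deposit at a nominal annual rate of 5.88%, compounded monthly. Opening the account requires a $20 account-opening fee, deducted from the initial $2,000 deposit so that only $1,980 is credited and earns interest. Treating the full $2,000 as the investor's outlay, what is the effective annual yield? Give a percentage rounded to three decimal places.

Value after one year: 1,980 × (1 + 0.0588/12)^12 = 1,980 × 1.060411 = $2,099.61.
Effective yield on the $2,000 outlay: 2,099.61 / 2,000 − 1 = 0.049807 = 4.981%.

4.981%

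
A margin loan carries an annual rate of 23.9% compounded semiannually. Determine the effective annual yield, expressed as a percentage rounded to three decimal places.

25.328%

EAR = (1 + 0.239/2)^2 − 1.
= 1.253280 − 1 = 25.328%.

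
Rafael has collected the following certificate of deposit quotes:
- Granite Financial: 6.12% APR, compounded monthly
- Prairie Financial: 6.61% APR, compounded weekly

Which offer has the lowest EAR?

Granite Financial

Granite Financial: (1 + 0.0612/12)^12 − 1 = 6.295%
Prairie Financial: (1 + 0.0661/52)^52 − 1 = 6.829%
The lowest effective annual rate is Granite Financial at 6.295%.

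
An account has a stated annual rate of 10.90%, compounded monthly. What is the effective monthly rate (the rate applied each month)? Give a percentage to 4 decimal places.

0.9083%

With a nominal annual rate compounded monthly, the periodic rate is the nominal rate divided by 12.
i = 0.1090 / 12 = 0.0090833 = 0.9083%.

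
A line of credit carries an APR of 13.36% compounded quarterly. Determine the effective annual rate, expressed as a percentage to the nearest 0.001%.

EAR = (1 + 0.1336/4)^4 − 1.
= (1 + 0.033400)^4 − 1 = 1.140444 − 1 = 14.044%.

14.044%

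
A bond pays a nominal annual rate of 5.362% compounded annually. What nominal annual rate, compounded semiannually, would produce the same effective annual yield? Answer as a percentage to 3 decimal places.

Compounded annually, EAR = nominal = 0.053620.
Solve (1 + r/2)^2 = 1.053620: r/2 = 1.053620^(1/2) − 1 = 0.026460, so r = 0.052920 = 5.292%.

5.292%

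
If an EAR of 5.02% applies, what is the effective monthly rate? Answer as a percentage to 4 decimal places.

The per-month rate i satisfies (1 + i)^12 = 1 + 0.0502.
i = 1.0502^(1/12) − 1 = 0.0040901 = 0.4090%.

0.4090%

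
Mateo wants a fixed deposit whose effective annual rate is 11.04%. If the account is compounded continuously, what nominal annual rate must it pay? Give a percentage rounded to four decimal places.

10.4720%

Continuous: nominal r satisfies e^r − 1 = 0.1104.
r = ln(1 + 0.1104) = ln(1.1104) = 0.104720 = 10.4720%.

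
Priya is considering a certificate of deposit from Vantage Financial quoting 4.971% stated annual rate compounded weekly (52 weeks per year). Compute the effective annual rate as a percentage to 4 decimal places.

EAR = (1 + 0.04971/52)^52 − 1.
= (1 + 0.000956)^52 − 1 = 1.050941 − 1 = 5.0941%.

5.0941%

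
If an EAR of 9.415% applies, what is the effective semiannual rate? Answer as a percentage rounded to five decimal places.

4.60163%

The per-half-year rate i satisfies (1 + i)^2 = 1 + 0.09415.
i = 1.09415^(1/2) − 1 = 0.0460163 = 4.60163%.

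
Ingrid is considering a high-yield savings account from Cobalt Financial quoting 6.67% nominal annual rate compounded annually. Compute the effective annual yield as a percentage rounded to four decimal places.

Annual compounding means the effective rate equals the nominal rate: 6.6700%.

6.6700%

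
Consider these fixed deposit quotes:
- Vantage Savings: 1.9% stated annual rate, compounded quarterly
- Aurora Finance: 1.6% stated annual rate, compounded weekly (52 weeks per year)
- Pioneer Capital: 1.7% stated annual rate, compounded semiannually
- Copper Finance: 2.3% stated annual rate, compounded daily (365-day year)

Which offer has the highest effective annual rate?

Copper Finance

Vantage Savings: (1 + 0.019/4)^4 − 1 = 1.914%
Aurora Finance: (1 + 0.016/52)^52 − 1 = 1.613%
Pioneer Capital: (1 + 0.017/2)^2 − 1 = 1.707%
Copper Finance: (1 + 0.023/365)^365 − 1 = 2.327%
The highest effective annual rate is Copper Finance at 2.327%.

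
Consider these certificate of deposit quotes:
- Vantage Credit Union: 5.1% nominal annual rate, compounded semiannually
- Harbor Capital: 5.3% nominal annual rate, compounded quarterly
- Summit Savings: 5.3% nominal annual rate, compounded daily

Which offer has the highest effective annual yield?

Summit Savings

Vantage Credit Union: (1 + 0.051/2)^2 − 1 = 5.165%
Harbor Capital: (1 + 0.053/4)^4 − 1 = 5.406%
Summit Savings: (1 + 0.053/365)^365 − 1 = 5.443%
The highest effective annual rate is Summit Savings at 5.443%.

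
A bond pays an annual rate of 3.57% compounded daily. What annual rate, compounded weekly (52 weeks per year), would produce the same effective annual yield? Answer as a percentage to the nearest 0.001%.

3.571%

EAR = (1 + 0.0357/365)^365 − 1 = 0.036343.
Solve (1 + r/52)^52 = 1.036343: r/52 = 1.036343^(1/52) − 1 = 0.000687, so r = 0.035711 = 3.571%.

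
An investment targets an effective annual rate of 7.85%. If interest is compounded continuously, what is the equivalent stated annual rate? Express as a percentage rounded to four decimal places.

Continuous: nominal r satisfies e^r − 1 = 0.0785.
r = ln(1 + 0.0785) = ln(1.0785) = 0.075571 = 7.5571%.

7.5571%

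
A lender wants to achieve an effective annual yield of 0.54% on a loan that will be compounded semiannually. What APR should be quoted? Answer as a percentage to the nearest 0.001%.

(1 + r/2)^2 − 1 = 0.0054, so 1 + r/2 = 1.0054^(1/2).
r/2 = 0.002696, so r = 0.005393 = 0.539%.

0.539%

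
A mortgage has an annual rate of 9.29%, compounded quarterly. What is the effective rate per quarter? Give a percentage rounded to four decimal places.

2.3225%

With a nominal annual rate compounded quarterly, the periodic rate is the nominal rate divided by 4.
i = 0.0929 / 4 = 0.0232250 = 2.3225%.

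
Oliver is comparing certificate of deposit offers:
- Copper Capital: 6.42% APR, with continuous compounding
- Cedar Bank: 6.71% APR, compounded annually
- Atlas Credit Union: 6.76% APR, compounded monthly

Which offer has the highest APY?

Atlas Credit Union

Copper Capital: e^0.0642 − 1 = 6.631%
Cedar Bank: compounded annually, EAR = 6.710%
Atlas Credit Union: (1 + 0.0676/12)^12 − 1 = 6.973%
The highest effective annual rate is Atlas Credit Union at 6.973%.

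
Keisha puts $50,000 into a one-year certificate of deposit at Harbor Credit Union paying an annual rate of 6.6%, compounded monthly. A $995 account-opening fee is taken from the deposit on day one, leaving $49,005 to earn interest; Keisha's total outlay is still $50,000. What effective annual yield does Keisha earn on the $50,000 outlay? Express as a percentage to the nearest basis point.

Value after one year: 49,005 × (1 + 0.066/12)^12 = 49,005 × 1.068034 = $52,338.98.
Effective yield on the $50,000 outlay: 52,338.98 / 50,000 − 1 = 0.046780 = 4.68%.

4.68%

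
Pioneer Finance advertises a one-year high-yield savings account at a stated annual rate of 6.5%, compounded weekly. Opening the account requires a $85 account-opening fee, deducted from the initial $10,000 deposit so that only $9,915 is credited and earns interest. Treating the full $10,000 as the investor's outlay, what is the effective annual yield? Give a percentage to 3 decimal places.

Value after one year: 9,915 × (1 + 0.065/52)^52 = 9,915 × 1.067116 = $10,580.45.
Effective yield on the $10,000 outlay: 10,580.45 / 10,000 − 1 = 0.058045 = 5.805%.

5.805%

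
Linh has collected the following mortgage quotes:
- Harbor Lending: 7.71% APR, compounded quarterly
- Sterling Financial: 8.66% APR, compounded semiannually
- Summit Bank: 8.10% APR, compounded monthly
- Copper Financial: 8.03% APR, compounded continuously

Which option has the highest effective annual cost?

Sterling Financial

Harbor Lending: (1 + 0.0771/4)^4 − 1 = 7.936%
Sterling Financial: (1 + 0.0866/2)^2 − 1 = 8.847%
Summit Bank: (1 + 0.0810/12)^12 − 1 = 8.408%
Copper Financial: e^0.0803 − 1 = 8.361%
The highest effective annual rate is Sterling Financial at 8.847%.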